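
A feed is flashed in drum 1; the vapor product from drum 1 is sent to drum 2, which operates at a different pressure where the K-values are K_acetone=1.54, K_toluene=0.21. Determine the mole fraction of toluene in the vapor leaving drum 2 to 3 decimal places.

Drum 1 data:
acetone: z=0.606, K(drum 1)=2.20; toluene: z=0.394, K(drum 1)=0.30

Drum 1:
Material balance + equilibrium reduce to Σ zᵢ(Kᵢ−1)/(1+ψ₁(Kᵢ−1)) = 0.
g(0) = ΣzᵢKᵢ − 1 = 0.451 and g(1) = 1 − Σzᵢ/Kᵢ = -0.589, so a root lies in (0, 1).
Binary case is linear: z₁(K₁−1)(1+ψ₁(K₂−1)) + z₂(K₂−1)(1+ψ₁(K₁−1)) = 0
⇒ ψ₁ = [z₁(K₁−1)+z₂(K₂−1)] / [−(K₁−1)(K₂−1)] = 0.4514/0.8400 = 0.537
Drum-1 compositions:
  acetone: x = 0.368, y = 0.811
  toluene: x = 0.632, y = 0.189
Drum-2 feed = drum-1 vapor: z₂ = (0.8105, 0.1895).
Drum 2:
Binary case is linear: z₁(K₁−1)(1+ψ₂(K₂−1)) + z₂(K₂−1)(1+ψ₂(K₁−1)) = 0
⇒ ψ₂ = [z₁(K₁−1)+z₂(K₂−1)] / [−(K₁−1)(K₂−1)] = 0.2880/0.4266 = 0.675
  acetone: x = 0.594, y = 0.915
  toluene: x = 0.406, y = 0.085

y_toluene (drum 2) = 0.085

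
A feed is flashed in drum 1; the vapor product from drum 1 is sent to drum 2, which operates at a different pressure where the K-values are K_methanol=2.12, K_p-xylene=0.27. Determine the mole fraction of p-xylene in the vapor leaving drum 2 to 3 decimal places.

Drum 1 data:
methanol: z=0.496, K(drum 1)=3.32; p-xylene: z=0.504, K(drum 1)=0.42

y_p-xylene (drum 2) = 0.163

Drum 1:
Newton–Raphson from ψ₁ = 0.5:
  ψ₁ = 0.500: g = 0.1210, g' = -0.909 → ψ₁ = 0.633
  ψ₁ = 0.633: g = 0.0041, g' = -0.861 → ψ₁ = 0.638
Converged at ψ₁ = 0.638.
Drum-1 compositions:
  methanol: x = 0.200, y = 0.664
  p-xylene: x = 0.800, y = 0.336
Drum-2 feed = drum-1 vapor: z₂ = (0.6640, 0.3360).
Drum 2:
Material balance + equilibrium reduce to Σ zᵢ(Kᵢ−1)/(1+ψ₂(Kᵢ−1)) = 0.
g(0) = ΣzᵢKᵢ − 1 = 0.498 and g(1) = 1 − Σzᵢ/Kᵢ = -0.558, so a root lies in (0, 1).
Binary case is linear: z₁(K₁−1)(1+ψ₂(K₂−1)) + z₂(K₂−1)(1+ψ₂(K₁−1)) = 0
⇒ ψ₂ = [z₁(K₁−1)+z₂(K₂−1)] / [−(K₁−1)(K₂−1)] = 0.4984/0.8176 = 0.610
  methanol: x = 0.395, y = 0.837
  p-xylene: x = 0.605, y = 0.163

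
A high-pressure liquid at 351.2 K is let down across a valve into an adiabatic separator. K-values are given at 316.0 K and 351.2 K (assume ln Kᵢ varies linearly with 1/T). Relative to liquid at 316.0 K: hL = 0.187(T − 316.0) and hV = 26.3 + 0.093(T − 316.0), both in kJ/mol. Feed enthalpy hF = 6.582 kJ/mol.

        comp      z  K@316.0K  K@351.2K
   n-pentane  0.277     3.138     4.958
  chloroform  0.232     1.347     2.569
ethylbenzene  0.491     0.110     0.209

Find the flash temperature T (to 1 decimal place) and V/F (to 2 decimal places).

T = 321.0 K, V/F = 0.22

Adiabatic flash: solve Rachford–Rice at each trial T, then check hF = ψ·hV(T) + (1−ψ)·hL(T).
  T = 316.0 K: K = (3.138, 1.347, 0.110), RR gives ψ = 0.166, H_out = 4.376 kJ/mol
  T = 351.2 K: K = (4.958, 2.569, 0.209), RR gives ψ = 0.453, H_out = 16.998 kJ/mol
  T = 333.6 K: K = (3.992, 1.892, 0.154), RR gives ψ = 0.331, H_out = 11.440 kJ/mol
  T = 324.8 K: K = (3.551, 1.604, 0.131), RR gives ψ = 0.256, H_out = 8.165 kJ/mol
  T = 320.4 K: K = (3.341, 1.472, 0.120), RR gives ψ = 0.213, H_out = 6.346 kJ/mol
  T = 322.6 K: K = (3.445, 1.537, 0.125), RR gives ψ = 0.235, H_out = 7.273 kJ/mol
Linear interpolation between T = 320.4 (H_out = 6.346) and T = 322.6 (H_out = 7.273) on hF = 6.582 gives T ≈ 321.0 K, at which ψ = 0.22.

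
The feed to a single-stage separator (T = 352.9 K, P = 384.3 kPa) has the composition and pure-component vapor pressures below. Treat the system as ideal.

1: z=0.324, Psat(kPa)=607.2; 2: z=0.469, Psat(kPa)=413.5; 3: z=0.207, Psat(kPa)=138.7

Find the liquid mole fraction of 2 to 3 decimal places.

x_2 = 0.454

Raoult's law: Kᵢ = Pᵢˢᵃᵗ/P = Pᵢˢᵃᵗ/384.3.
  K_1 = 607.2/384.3 = 1.58002, K_2 = 413.5/384.3 = 1.07598, K_3 = 138.7/384.3 = 0.36092
Material balance + equilibrium reduce to Σ zᵢ(Kᵢ−1)/(1+ψ(Kᵢ−1)) = 0.
Check two-phase: ΣzᵢKᵢ = 1.091 > 1 and Σzᵢ/Kᵢ = 1.214 > 1, so g(0) = 0.091 > 0 and g(1) = -0.214 < 0.
Newton iteration, ψ⁰ = 0.47:
  ψ = 0.470: g = -0.0070, g' = -0.243 → ψ = 0.441
Converged at ψ = 0.441.
Compositions from xᵢ = zᵢ/(1+ψ(Kᵢ−1)), yᵢ = Kᵢxᵢ:
  1: x = 0.258, y = 0.408
  2: x = 0.454, y = 0.488
  3: x = 0.288, y = 0.104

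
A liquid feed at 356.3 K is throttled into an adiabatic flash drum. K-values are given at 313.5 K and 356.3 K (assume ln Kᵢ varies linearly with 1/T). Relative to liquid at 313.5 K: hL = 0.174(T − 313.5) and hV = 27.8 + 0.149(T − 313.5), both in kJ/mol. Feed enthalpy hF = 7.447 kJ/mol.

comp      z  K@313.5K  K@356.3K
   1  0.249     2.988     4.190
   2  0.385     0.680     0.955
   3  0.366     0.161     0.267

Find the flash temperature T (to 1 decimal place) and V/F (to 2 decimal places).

T = 329.5 K, V/F = 0.17

Adiabatic flash: solve Rachford–Rice at each trial T, then check hF = ψ·hV(T) + (1−ψ)·hL(T).
  T = 313.5 K: K = (2.988, 0.680, 0.161), RR gives ψ = 0.054, H_out = 1.501 kJ/mol
  T = 356.3 K: K = (4.190, 0.955, 0.267), RR gives ψ = 0.347, H_out = 16.711 kJ/mol
  T = 334.9 K: K = (3.577, 0.815, 0.211), RR gives ψ = 0.206, H_out = 9.339 kJ/mol
  T = 324.2 K: K = (3.279, 0.747, 0.185), RR gives ψ = 0.133, H_out = 5.521 kJ/mol
  T = 329.5 K: K = (3.426, 0.780, 0.198), RR gives ψ = 0.170, H_out = 7.431 kJ/mol
  T = 332.2 K: K = (3.501, 0.797, 0.204), RR gives ψ = 0.188, H_out = 8.389 kJ/mol
  T = 330.9 K: K = (3.465, 0.789, 0.201), RR gives ψ = 0.179, H_out = 7.929 kJ/mol
Linear interpolation between T = 329.5 (H_out = 7.431) and T = 330.9 (H_out = 7.929) on hF = 7.447 gives T ≈ 329.5 K, at which ψ = 0.17.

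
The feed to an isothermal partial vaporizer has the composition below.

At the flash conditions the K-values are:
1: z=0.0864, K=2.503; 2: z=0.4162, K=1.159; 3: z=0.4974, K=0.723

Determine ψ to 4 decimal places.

ψ = 0.3164

Material balance + equilibrium reduce to Σ zᵢ(Kᵢ−1)/(1+ψ(Kᵢ−1)) = 0.
Feasibility: ΣzᵢKᵢ = 1.0583, Σzᵢ/Kᵢ = 1.0816 — both > 1, two phases present.
Newton–Raphson from ψ = 0.5:
  ψ = 0.5000: g = -0.02449, g' = -0.1241 → ψ = 0.3026
  ψ = 0.3026: g = 0.00201, g' = -0.1473 → ψ = 0.3163
  ψ = 0.3163: g = 0.00002, g' = -0.1451 → ψ = 0.3164
Converged at ψ = 0.3164.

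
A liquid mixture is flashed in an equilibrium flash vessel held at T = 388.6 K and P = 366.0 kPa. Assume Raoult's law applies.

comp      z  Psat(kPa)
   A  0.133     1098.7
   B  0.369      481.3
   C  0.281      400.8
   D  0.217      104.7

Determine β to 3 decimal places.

β = 0.541

Raoult's law: Kᵢ = Pᵢˢᵃᵗ/P = Pᵢˢᵃᵗ/366.0.
  K_A = 1098.7/366.0 = 3.00191, K_B = 481.3/366.0 = 1.31503, K_C = 400.8/366.0 = 1.09508, K_D = 104.7/366.0 = 0.28607
Let β = V/F and solve Σ zᵢ(Kᵢ−1)/(1+β(Kᵢ−1)) = 0.
Feasibility: ΣzᵢKᵢ = 1.254, Σzᵢ/Kᵢ = 1.340 — both > 1, two phases present.
Iterate (Newton) starting at β = 0.51:
  β = 0.510: g = 0.0138, g' = -0.434 → β = 0.542
  β = 0.542: g = -0.0002, g' = -0.446 → β = 0.541
Converged at β = 0.541.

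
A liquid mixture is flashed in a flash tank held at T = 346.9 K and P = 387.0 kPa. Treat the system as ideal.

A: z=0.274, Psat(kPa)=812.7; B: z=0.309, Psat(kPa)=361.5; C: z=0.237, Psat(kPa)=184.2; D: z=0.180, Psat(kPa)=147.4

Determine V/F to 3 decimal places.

V/F = 0.103

Raoult's law: Kᵢ = Pᵢˢᵃᵗ/P = Pᵢˢᵃᵗ/387.0.
  K_A = 812.7/387.0 = 2.10000, K_B = 361.5/387.0 = 0.93411, K_C = 184.2/387.0 = 0.47597, K_D = 147.4/387.0 = 0.38088
Material balance + equilibrium reduce to Σ zᵢ(Kᵢ−1)/(1+V/F(Kᵢ−1)) = 0.
Feasibility: ΣzᵢKᵢ = 1.045, Σzᵢ/Kᵢ = 1.432 — both > 1, two phases present.
Newton iteration, V/F⁰ = 0.5:
  V/F = 0.500: g = -0.1563, g' = -0.404 → V/F = 0.113
  V/F = 0.113: g = -0.0042, g' = -0.417 → V/F = 0.103
Converged at V/F = 0.103.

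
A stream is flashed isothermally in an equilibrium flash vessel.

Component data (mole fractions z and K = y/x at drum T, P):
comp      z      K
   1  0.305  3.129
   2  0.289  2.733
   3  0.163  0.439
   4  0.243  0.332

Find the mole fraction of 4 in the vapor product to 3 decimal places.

Material balance + equilibrium reduce to Σ zᵢ(Kᵢ−1)/(1+ψ(Kᵢ−1)) = 0.
Check two-phase: ΣzᵢKᵢ = 1.896 > 1 and Σzᵢ/Kᵢ = 1.306 > 1, so g(0) = 0.896 > 0 and g(1) = -0.306 < 0.
Newton iteration, ψ⁰ = 0.35:
  ψ = 0.350: g = 0.3582, g' = -1.054 → ψ = 0.690
  ψ = 0.690: g = 0.0410, g' = -0.916 → ψ = 0.735
  ψ = 0.735: g = -0.0006, g' = -0.945 → ψ = 0.734
Converged at ψ = 0.734.
Compositions from xᵢ = zᵢ/(1+ψ(Kᵢ−1)), yᵢ = Kᵢxᵢ:
  1: x = 0.119, y = 0.372
  2: x = 0.127, y = 0.348
  3: x = 0.277, y = 0.122
  4: x = 0.477, y = 0.158

y_4 = 0.158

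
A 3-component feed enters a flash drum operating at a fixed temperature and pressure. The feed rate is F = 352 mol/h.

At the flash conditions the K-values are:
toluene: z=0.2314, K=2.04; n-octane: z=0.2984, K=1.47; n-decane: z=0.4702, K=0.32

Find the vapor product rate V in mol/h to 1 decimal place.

V = 41.3 mol/h

Let ψ = V/F and solve Σ zᵢ(Kᵢ−1)/(1+ψ(Kᵢ−1)) = 0.
g(0) = ΣzᵢKᵢ − 1 = 0.0612 and g(1) = 1 − Σzᵢ/Kᵢ = -0.7858, so a root lies in (0, 1).
Iterate (Newton) starting at ψ = 0.5:
  ψ = 0.5000: g = -0.21256, g' = -0.6507 → ψ = 0.1733
  ψ = 0.1733: g = -0.02887, g' = -0.5154 → ψ = 0.1173
  ψ = 0.1173: g = -0.00005, g' = -0.5148 → ψ = 0.1172
Converged at ψ = 0.1172.
Then V = ψ·F = 0.1172·352 = 41.3 mol/h and L = F − V = 310.7 mol/h.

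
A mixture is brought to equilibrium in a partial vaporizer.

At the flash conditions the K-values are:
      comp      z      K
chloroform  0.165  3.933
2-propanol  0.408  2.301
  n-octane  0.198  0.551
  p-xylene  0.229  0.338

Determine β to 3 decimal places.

Let β = V/F and solve Σ zᵢ(Kᵢ−1)/(1+β(Kᵢ−1)) = 0.
g(0) = ΣzᵢKᵢ − 1 = 0.774 and g(1) = 1 − Σzᵢ/Kᵢ = -0.256, so a root lies in (0, 1).
Newton–Raphson from β = 0.54:
  β = 0.540: g = 0.1458, g' = -0.764 → β = 0.731
Converged at β = 0.731.

β = 0.731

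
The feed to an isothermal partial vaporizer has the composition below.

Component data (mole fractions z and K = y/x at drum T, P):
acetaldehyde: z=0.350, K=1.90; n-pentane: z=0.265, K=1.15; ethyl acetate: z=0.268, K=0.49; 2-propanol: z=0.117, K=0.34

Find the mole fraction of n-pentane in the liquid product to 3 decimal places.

x_n-pentane = 0.251

Rachford–Rice: g(ψ) = Σ zᵢ(Kᵢ−1)/(1+ψ(Kᵢ−1)) = 0.
g(0) = ΣzᵢKᵢ − 1 = 0.141 and g(1) = 1 − Σzᵢ/Kᵢ = -0.306, so a root lies in (0, 1).
Iterate (Newton) starting at ψ = 0.5:
  ψ = 0.500: g = -0.0445, g' = -0.379 → ψ = 0.383
  ψ = 0.383: g = -0.0012, g' = -0.361 → ψ = 0.379
Converged at ψ = 0.379.
Compositions from xᵢ = zᵢ/(1+ψ(Kᵢ−1)), yᵢ = Kᵢxᵢ:
  acetaldehyde: x = 0.261, y = 0.496
  n-pentane: x = 0.251, y = 0.288
  ethyl acetate: x = 0.332, y = 0.163
  2-propanol: x = 0.156, y = 0.053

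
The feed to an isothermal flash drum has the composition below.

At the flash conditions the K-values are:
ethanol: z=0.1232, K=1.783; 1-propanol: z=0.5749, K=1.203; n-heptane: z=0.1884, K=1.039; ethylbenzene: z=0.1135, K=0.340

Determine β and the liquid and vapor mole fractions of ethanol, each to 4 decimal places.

Let β = V/F and solve Σ zᵢ(Kᵢ−1)/(1+β(Kᵢ−1)) = 0.
Check two-phase: ΣzᵢKᵢ = 1.1456 > 1 and Σzᵢ/Kᵢ = 1.0621 > 1, so g(0) = 0.1456 > 0 and g(1) = -0.0621 < 0.
Newton–Raphson from β = 0.68:
  β = 0.6800: g = 0.03675, g' = -0.2135 → β = 0.8522
  β = 0.8522: g = -0.00673, g' = -0.3029 → β = 0.8299
  β = 0.8299: g = -0.00018, g' = -0.2871 → β = 0.8293
Converged at β = 0.8293.
Compositions from xᵢ = zᵢ/(1+β(Kᵢ−1)), yᵢ = Kᵢxᵢ:
  ethanol: x = 0.0747, y = 0.1332
  1-propanol: x = 0.4921, y = 0.5919
  n-heptane: x = 0.1825, y = 0.1896
  ethylbenzene: x = 0.2507, y = 0.0853

β = 0.8293, x_ethanol = 0.0747, y_ethanol = 0.1332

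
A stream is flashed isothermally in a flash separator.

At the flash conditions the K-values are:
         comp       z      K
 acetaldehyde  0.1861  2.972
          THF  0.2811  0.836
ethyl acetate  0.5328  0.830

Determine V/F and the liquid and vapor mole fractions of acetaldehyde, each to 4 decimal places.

V/F = 0.6954, x_acetaldehyde = 0.0785, y_acetaldehyde = 0.2332

Rachford–Rice: g(V/F) = Σ zᵢ(Kᵢ−1)/(1+V/F(Kᵢ−1)) = 0.
g(0) = ΣzᵢKᵢ − 1 = 0.2303 and g(1) = 1 − Σzᵢ/Kᵢ = -0.0408, so a root lies in (0, 1).
Newton–Raphson from V/F = 0.43:
  V/F = 0.4300: g = 0.05127, g' = -0.2386 → V/F = 0.6449
  V/F = 0.6449: g = 0.00826, g' = -0.1691 → V/F = 0.6938
  V/F = 0.6938: g = 0.00027, g' = -0.1585 → V/F = 0.6954
Converged at V/F = 0.6954.
Compositions from xᵢ = zᵢ/(1+V/F(Kᵢ−1)), yᵢ = Kᵢxᵢ:
  acetaldehyde: x = 0.0785, y = 0.2332
  THF: x = 0.3173, y = 0.2653
  ethyl acetate: x = 0.6042, y = 0.5015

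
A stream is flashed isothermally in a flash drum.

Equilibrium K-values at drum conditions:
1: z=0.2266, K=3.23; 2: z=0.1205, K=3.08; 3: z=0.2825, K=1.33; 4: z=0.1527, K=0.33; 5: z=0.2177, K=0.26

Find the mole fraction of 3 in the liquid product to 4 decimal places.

Rachford–Rice: g(β) = Σ zᵢ(Kᵢ−1)/(1+β(Kᵢ−1)) = 0.
g(0) = ΣzᵢKᵢ − 1 = 0.5858 and g(1) = 1 − Σzᵢ/Kᵢ = -0.6217, so a root lies in (0, 1).
Iterate (Newton) starting at β = 0.36:
  β = 0.3600: g = 0.15251, g' = -0.8823 → β = 0.5329
  β = 0.5329: g = 0.00400, g' = -0.8656 → β = 0.5375
Converged at β = 0.5375.
Compositions from xᵢ = zᵢ/(1+β(Kᵢ−1)), yᵢ = Kᵢxᵢ:
  1: x = 0.1031, y = 0.3329
  2: x = 0.0569, y = 0.1752
  3: x = 0.2399, y = 0.3191
  4: x = 0.2386, y = 0.0787
  5: x = 0.3615, y = 0.0940

x_3 = 0.2399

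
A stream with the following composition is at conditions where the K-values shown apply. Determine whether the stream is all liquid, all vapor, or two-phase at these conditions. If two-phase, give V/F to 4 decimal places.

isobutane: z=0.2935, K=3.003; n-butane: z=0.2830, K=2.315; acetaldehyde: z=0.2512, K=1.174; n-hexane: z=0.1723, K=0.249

ΣzᵢKᵢ = 1.8743; Σzᵢ/Kᵢ = 1.1259.
Both exceed 1, so a two-phase solution exists.
Iterate (Newton) starting at ψ = 0.55:
  ψ = 0.5500: g = 0.31511, g' = -0.7198 → ψ = 0.9878
  ψ = 0.9878: g = -0.10465, g' = -1.6888 → ψ = 0.9258
  ψ = 0.9258: g = -0.01323, g' = -1.2963 → ψ = 0.9156
  ψ = 0.9156: g = -0.00025, g' = -1.2489 → ψ = 0.9154
Converged at ψ = 0.9154.

two-phase, V/F = 0.9154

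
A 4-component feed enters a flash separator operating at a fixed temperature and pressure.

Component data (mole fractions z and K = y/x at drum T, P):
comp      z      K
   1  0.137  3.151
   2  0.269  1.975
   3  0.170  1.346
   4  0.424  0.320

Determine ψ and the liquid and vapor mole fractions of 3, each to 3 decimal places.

Rachford–Rice: g(ψ) = Σ zᵢ(Kᵢ−1)/(1+ψ(Kᵢ−1)) = 0.
Check two-phase: ΣzᵢKᵢ = 1.327 > 1 and Σzᵢ/Kᵢ = 1.631 > 1, so g(0) = 0.327 > 0 and g(1) = -0.631 < 0.
Newton iteration, ψ⁰ = 0.59:
  ψ = 0.590: g = -0.1363, g' = -0.787 → ψ = 0.417
  ψ = 0.417: g = -0.0091, g' = -0.703 → ψ = 0.404
Converged at ψ = 0.404.
Compositions from xᵢ = zᵢ/(1+ψ(Kᵢ−1)), yᵢ = Kᵢxᵢ:
  1: x = 0.073, y = 0.231
  2: x = 0.193, y = 0.381
  3: x = 0.149, y = 0.201
  4: x = 0.585, y = 0.187

ψ = 0.404, x_3 = 0.149, y_3 = 0.201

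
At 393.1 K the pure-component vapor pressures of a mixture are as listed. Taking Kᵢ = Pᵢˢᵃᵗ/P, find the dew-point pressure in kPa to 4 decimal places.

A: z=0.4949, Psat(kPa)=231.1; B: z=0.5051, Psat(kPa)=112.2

At the dew point ψ → 1, so Σzᵢ/Kᵢ = 1 with Kᵢ = Pᵢˢᵃᵗ/P ⇒ 1/P = Σzᵢ/Pᵢˢᵃᵗ.
1/P = 0.4949/231.1 + 0.5051/112.2 = 0.0066433 ⇒ P = 150.5281 kPa

Pdew = 150.5281 kPa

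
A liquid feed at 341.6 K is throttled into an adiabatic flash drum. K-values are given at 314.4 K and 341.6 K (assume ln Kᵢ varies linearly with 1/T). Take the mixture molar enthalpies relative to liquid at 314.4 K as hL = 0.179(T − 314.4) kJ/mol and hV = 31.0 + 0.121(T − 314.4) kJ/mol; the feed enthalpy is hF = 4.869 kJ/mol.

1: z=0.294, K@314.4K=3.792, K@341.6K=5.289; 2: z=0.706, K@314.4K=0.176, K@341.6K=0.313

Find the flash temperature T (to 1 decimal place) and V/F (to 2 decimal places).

T = 319.0 K, V/F = 0.13

Adiabatic flash: solve Rachford–Rice at each trial T, then check hF = ψ·hV(T) + (1−ψ)·hL(T).
  T = 314.4 K: K = (3.792, 0.176), RR gives ψ = 0.104, H_out = 3.222 kJ/mol
  T = 341.6 K: K = (5.289, 0.313), RR gives ψ = 0.263, H_out = 12.617 kJ/mol
  T = 328.0 K: K = (4.509, 0.238), RR gives ψ = 0.184, H_out = 8.006 kJ/mol
  T = 321.2 K: K = (4.143, 0.205), RR gives ψ = 0.145, H_out = 5.662 kJ/mol
  T = 317.8 K: K = (3.965, 0.190), RR gives ψ = 0.125, H_out = 4.457 kJ/mol
  T = 319.5 K: K = (4.054, 0.198), RR gives ψ = 0.135, H_out = 5.063 kJ/mol
Linear interpolation between T = 317.8 (H_out = 4.457) and T = 319.5 (H_out = 5.063) on hF = 4.869 gives T ≈ 319.0 K, at which ψ = 0.13.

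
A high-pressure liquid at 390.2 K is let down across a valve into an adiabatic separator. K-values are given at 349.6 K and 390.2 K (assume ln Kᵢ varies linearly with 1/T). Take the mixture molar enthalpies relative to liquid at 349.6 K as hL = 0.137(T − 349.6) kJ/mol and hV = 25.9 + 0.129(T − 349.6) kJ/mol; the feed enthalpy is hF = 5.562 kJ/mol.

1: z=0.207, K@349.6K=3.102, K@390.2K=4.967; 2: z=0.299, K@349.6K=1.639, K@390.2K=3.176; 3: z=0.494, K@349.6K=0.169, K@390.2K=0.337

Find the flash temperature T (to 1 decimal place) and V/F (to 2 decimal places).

Adiabatic flash: solve Rachford–Rice at each trial T, then check hF = ψ·hV(T) + (1−ψ)·hL(T).
  T = 349.6 K: K = (3.102, 1.639, 0.169), RR gives ψ = 0.184, H_out = 4.768 kJ/mol
  T = 390.2 K: K = (4.967, 3.176, 0.337), RR gives ψ = 0.584, H_out = 20.490 kJ/mol
  T = 369.9 K: K = (3.976, 2.323, 0.243), RR gives ψ = 0.403, H_out = 13.159 kJ/mol
  T = 359.8 K: K = (3.527, 1.963, 0.204), RR gives ψ = 0.304, H_out = 9.239 kJ/mol
  T = 354.7 K: K = (3.311, 1.796, 0.186), RR gives ψ = 0.247, H_out = 7.086 kJ/mol
  T = 352.1 K: K = (3.203, 1.715, 0.177), RR gives ψ = 0.216, H_out = 5.927 kJ/mol
  T = 350.9 K: K = (3.154, 1.678, 0.173), RR gives ψ = 0.201, H_out = 5.377 kJ/mol
Linear interpolation between T = 350.9 (H_out = 5.377) and T = 352.1 (H_out = 5.927) on hF = 5.562 gives T ≈ 351.3 K, at which ψ = 0.21.

T = 351.3 K, V/F = 0.21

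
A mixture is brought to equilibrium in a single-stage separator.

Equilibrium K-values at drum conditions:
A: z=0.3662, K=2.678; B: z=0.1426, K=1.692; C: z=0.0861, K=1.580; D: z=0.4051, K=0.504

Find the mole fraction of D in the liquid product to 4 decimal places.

Rachford–Rice: g(ψ) = Σ zᵢ(Kᵢ−1)/(1+ψ(Kᵢ−1)) = 0.
Check two-phase: ΣzᵢKᵢ = 1.5622 > 1 and Σzᵢ/Kᵢ = 1.0793 > 1, so g(0) = 0.5622 > 0 and g(1) = -0.0793 < 0.
Iterate (Newton) starting at ψ = 0.44:
  ψ = 0.4400: g = 0.21190, g' = -0.5628 → ψ = 0.8165
  ψ = 0.8165: g = 0.01852, g' = -0.5063 → ψ = 0.8531
  ψ = 0.8531: g = -0.00013, g' = -0.5138 → ψ = 0.8528
Converged at ψ = 0.8528.
Compositions from xᵢ = zᵢ/(1+ψ(Kᵢ−1)), yᵢ = Kᵢxᵢ:
  A: x = 0.1506, y = 0.4034
  B: x = 0.0897, y = 0.1517
  C: x = 0.0576, y = 0.0910
  D: x = 0.7021, y = 0.3538

x_D = 0.7021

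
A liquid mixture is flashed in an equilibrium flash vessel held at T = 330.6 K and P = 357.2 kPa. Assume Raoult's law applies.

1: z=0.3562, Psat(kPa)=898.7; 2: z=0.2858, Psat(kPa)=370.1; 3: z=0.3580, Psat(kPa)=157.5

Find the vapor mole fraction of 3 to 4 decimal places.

Raoult's law: Kᵢ = Pᵢˢᵃᵗ/P = Pᵢˢᵃᵗ/357.2.
  K_1 = 898.7/357.2 = 2.515957, K_2 = 370.1/357.2 = 1.036114, K_3 = 157.5/357.2 = 0.440929
Let β = V/F and solve Σ zᵢ(Kᵢ−1)/(1+β(Kᵢ−1)) = 0.
Check two-phase: ΣzᵢKᵢ = 1.3502 > 1 and Σzᵢ/Kᵢ = 1.2293 > 1, so g(0) = 0.3502 > 0 and g(1) = -0.2293 < 0.
Newton iteration, β⁰ = 0.43:
  β = 0.4300: g = 0.07357, g' = -0.4943 → β = 0.5788
  β = 0.5788: g = 0.00182, g' = -0.4772 → β = 0.5826
Converged at β = 0.5826.
Compositions from xᵢ = zᵢ/(1+β(Kᵢ−1)), yᵢ = Kᵢxᵢ:
  1: x = 0.1891, y = 0.4759
  2: x = 0.2799, y = 0.2900
  3: x = 0.5309, y = 0.2341

y_3 = 0.2341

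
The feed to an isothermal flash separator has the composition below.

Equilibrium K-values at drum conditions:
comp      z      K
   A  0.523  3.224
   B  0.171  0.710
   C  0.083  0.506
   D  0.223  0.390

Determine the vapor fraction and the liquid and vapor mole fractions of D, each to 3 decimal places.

ψ = 0.828, x_D = 0.450, y_D = 0.176

Rachford–Rice: g(ψ) = Σ zᵢ(Kᵢ−1)/(1+ψ(Kᵢ−1)) = 0.
g(0) = ΣzᵢKᵢ − 1 = 0.937 and g(1) = 1 − Σzᵢ/Kᵢ = -0.139, so a root lies in (0, 1).
Newton–Raphson from ψ = 0.5:
  ψ = 0.500: g = 0.2426, g' = -0.807 → ψ = 0.801
  ψ = 0.801: g = 0.0201, g' = -0.731 → ψ = 0.828
Converged at ψ = 0.828.
Compositions from xᵢ = zᵢ/(1+ψ(Kᵢ−1)), yᵢ = Kᵢxᵢ:
  A: x = 0.184, y = 0.593
  B: x = 0.225, y = 0.160
  C: x = 0.140, y = 0.071
  D: x = 0.450, y = 0.176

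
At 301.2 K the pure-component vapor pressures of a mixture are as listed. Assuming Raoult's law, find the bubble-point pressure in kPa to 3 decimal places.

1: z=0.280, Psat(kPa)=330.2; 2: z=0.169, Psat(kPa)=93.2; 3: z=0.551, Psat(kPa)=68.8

At the bubble point ψ → 0, so ΣzᵢKᵢ = 1 with Kᵢ = Pᵢˢᵃᵗ/P ⇒ P = ΣzᵢPᵢˢᵃᵗ.
P = 0.280·330.2 + 0.169·93.2 + 0.551·68.8 = 146.116 kPa

Pbub = 146.116 kPa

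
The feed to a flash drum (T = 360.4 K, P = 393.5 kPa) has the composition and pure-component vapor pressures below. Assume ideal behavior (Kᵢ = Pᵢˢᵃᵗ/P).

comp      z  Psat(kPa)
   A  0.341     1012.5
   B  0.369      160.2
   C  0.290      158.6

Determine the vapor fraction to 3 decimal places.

Raoult's law: Kᵢ = Pᵢˢᵃᵗ/P = Pᵢˢᵃᵗ/393.5.
  K_A = 1012.5/393.5 = 2.57306, K_B = 160.2/393.5 = 0.40712, K_C = 158.6/393.5 = 0.40305
Rachford–Rice: g(ψ) = Σ zᵢ(Kᵢ−1)/(1+ψ(Kᵢ−1)) = 0.
Check two-phase: ΣzᵢKᵢ = 1.145 > 1 and Σzᵢ/Kᵢ = 1.758 > 1, so g(0) = 0.145 > 0 and g(1) = -0.758 < 0.
Newton iteration, ψ⁰ = 0.37:
  ψ = 0.370: g = -0.1634, g' = -0.720 → ψ = 0.143
  ψ = 0.143: g = 0.0095, g' = -0.841 → ψ = 0.154
Converged at ψ = 0.154.

ψ = 0.154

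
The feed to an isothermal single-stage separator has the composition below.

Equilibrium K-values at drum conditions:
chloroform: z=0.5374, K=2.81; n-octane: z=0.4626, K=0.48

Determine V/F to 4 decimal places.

V/F = 0.7779

Binary case is linear: z₁(K₁−1)(1+V/F(K₂−1)) + z₂(K₂−1)(1+V/F(K₁−1)) = 0
⇒ V/F = [z₁(K₁−1)+z₂(K₂−1)] / [−(K₁−1)(K₂−1)] = 0.73214/0.94120 = 0.7779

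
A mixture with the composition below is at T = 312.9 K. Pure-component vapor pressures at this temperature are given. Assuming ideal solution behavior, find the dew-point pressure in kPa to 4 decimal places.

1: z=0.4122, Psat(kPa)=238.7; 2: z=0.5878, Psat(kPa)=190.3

Pdew = 207.6558 kPa

At the dew point ψ → 1, so Σzᵢ/Kᵢ = 1 with Kᵢ = Pᵢˢᵃᵗ/P ⇒ 1/P = Σzᵢ/Pᵢˢᵃᵗ.
1/P = 0.4122/238.7 + 0.5878/190.3 = 0.0048157 ⇒ P = 207.6558 kPa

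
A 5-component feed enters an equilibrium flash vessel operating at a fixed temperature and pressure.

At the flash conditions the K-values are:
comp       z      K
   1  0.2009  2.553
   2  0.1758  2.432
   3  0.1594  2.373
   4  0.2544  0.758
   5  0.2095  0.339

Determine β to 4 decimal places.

β = 0.7859

Rachford–Rice: g(β) = Σ zᵢ(Kᵢ−1)/(1+β(Kᵢ−1)) = 0.
g(0) = ΣzᵢKᵢ − 1 = 0.5826 and g(1) = 1 − Σzᵢ/Kᵢ = -0.1718, so a root lies in (0, 1).
Newton iteration, β⁰ = 0.5:
  β = 0.5000: g = 0.17522, g' = -0.6051 → β = 0.7896
  β = 0.7896: g = -0.00244, g' = -0.6696 → β = 0.7859
Converged at β = 0.7859.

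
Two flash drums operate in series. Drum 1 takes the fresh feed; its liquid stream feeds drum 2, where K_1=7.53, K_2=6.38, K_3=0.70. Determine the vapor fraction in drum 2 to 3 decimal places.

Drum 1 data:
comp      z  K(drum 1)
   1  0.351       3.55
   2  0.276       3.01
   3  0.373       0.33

V/F (drum 2) = 0.624

Drum 1:
Rachford–Rice: g(ψ₁) = Σ zᵢ(Kᵢ−1)/(1+ψ₁(Kᵢ−1)) = 0.
g(0) = ΣzᵢKᵢ − 1 = 1.200 and g(1) = 1 − Σzᵢ/Kᵢ = -0.321, so a root lies in (0, 1).
Iterate (Newton) starting at ψ₁ = 0.5:
  ψ₁ = 0.500: g = 0.2943, g' = -1.097 → ψ₁ = 0.768
  ψ₁ = 0.768: g = 0.0055, g' = -1.144 → ψ₁ = 0.773
Converged at ψ₁ = 0.773.
Drum-1 compositions:
  1: x = 0.118, y = 0.419
  2: x = 0.108, y = 0.325
  3: x = 0.774, y = 0.255
Drum-2 feed = drum-1 liquid: z₂ = (0.1181, 0.1081, 0.7738).
Drum 2:
Newton iteration, ψ₂⁰ = 0.43:
  ψ₂ = 0.430: g = 0.1115, g' = -0.724 → ψ₂ = 0.584
  ψ₂ = 0.584: g = 0.0192, g' = -0.502 → ψ₂ = 0.622
  ψ₂ = 0.622: g = 0.0007, g' = -0.467 → ψ₂ = 0.624
Converged at ψ₂ = 0.624.
  1: x = 0.023, y = 0.175
  2: x = 0.025, y = 0.158
  3: x = 0.952, y = 0.666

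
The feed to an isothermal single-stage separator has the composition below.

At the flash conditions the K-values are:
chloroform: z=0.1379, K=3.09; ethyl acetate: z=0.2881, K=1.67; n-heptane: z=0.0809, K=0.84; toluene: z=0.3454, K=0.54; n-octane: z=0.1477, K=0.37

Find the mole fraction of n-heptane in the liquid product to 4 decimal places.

Material balance + equilibrium reduce to Σ zᵢ(Kᵢ−1)/(1+V/F(Kᵢ−1)) = 0.
Feasibility: ΣzᵢKᵢ = 1.2164, Σzᵢ/Kᵢ = 1.3523 — both > 1, two phases present.
Newton–Raphson from V/F = 0.5:
  V/F = 0.5000: g = -0.07073, g' = -0.4673 → V/F = 0.3486
  V/F = 0.3486: g = 0.00103, g' = -0.4888 → V/F = 0.3507
Converged at V/F = 0.3507.
Compositions from xᵢ = zᵢ/(1+V/F(Kᵢ−1)), yᵢ = Kᵢxᵢ:
  chloroform: x = 0.0796, y = 0.2459
  ethyl acetate: x = 0.2333, y = 0.3896
  n-heptane: x = 0.0857, y = 0.0720
  toluene: x = 0.4118, y = 0.2224
  n-octane: x = 0.1896, y = 0.0701

x_n-heptane = 0.0857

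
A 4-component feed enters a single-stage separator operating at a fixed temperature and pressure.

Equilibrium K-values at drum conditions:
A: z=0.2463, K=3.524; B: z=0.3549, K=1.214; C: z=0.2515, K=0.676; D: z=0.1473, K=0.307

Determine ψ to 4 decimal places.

ψ = 0.6754

Iterate (Newton) starting at ψ = 0.5:
  ψ = 0.5000: g = 0.08999, g' = -0.5232 → ψ = 0.6720
  ψ = 0.6720: g = 0.00175, g' = -0.5192 → ψ = 0.6754
Converged at ψ = 0.6754.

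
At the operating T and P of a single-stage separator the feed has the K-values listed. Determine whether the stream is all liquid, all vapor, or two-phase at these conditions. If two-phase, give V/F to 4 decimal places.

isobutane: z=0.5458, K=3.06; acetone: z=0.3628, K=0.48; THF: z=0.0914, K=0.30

ΣzᵢKᵢ = 1.8717; Σzᵢ/Kᵢ = 1.2389.
Both exceed 1, so a two-phase solution exists.
Let ψ = V/F and solve Σ zᵢ(Kᵢ−1)/(1+ψ(Kᵢ−1)) = 0.
Newton iteration, ψ⁰ = 0.57:
  ψ = 0.5700: g = 0.14255, g' = -0.8121 → ψ = 0.7455
  ψ = 0.7455: g = 0.00149, g' = -0.8177 → ψ = 0.7473
Converged at ψ = 0.7473.

two-phase, V/F = 0.7473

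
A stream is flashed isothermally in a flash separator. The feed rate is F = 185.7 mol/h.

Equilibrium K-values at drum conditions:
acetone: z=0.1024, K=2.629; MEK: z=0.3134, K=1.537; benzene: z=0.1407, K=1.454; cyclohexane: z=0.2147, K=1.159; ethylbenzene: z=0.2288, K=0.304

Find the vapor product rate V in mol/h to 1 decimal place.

V = 118.9 mol/h

Let β = V/F and solve Σ zᵢ(Kᵢ−1)/(1+β(Kᵢ−1)) = 0.
g(0) = ΣzᵢKᵢ − 1 = 0.2739 and g(1) = 1 − Σzᵢ/Kᵢ = -0.2775, so a root lies in (0, 1).
Iterate (Newton) starting at β = 0.68:
  β = 0.6800: g = -0.02030, g' = -0.5305 → β = 0.6417
  β = 0.6417: g = -0.00063, g' = -0.4988 → β = 0.6405
Converged at β = 0.6405.
Then V = β·F = 0.6405·185.7 = 118.9 mol/h and L = F − V = 66.8 mol/h.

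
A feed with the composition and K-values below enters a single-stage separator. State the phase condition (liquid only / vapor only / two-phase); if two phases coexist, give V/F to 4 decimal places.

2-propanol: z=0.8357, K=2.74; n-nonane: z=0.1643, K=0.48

vapor only

ΣzᵢKᵢ = 2.3687; Σzᵢ/Kᵢ = 0.6473.
Since Σzᵢ/Kᵢ < 1 the mixture is above its dew point — single vapor phase.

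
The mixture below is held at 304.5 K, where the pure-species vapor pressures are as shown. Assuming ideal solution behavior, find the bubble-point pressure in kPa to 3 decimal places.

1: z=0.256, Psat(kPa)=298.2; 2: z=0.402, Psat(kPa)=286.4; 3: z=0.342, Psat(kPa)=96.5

Pbub = 224.475 kPa

At the bubble point ψ → 0, so ΣzᵢKᵢ = 1 with Kᵢ = Pᵢˢᵃᵗ/P ⇒ P = ΣzᵢPᵢˢᵃᵗ.
P = 0.256·298.2 + 0.402·286.4 + 0.342·96.5 = 224.475 kPa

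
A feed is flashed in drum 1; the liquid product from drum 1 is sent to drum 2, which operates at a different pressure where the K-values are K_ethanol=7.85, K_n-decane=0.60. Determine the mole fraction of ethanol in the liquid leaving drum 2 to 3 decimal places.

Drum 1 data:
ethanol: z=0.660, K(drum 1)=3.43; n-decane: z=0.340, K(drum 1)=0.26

Drum 1:
Material balance + equilibrium reduce to Σ zᵢ(Kᵢ−1)/(1+ψ₁(Kᵢ−1)) = 0.
g(0) = ΣzᵢKᵢ − 1 = 1.352 and g(1) = 1 − Σzᵢ/Kᵢ = -0.500, so a root lies in (0, 1).
Newton iteration, ψ₁⁰ = 0.48:
  ψ₁ = 0.480: g = 0.3501, g' = -1.278 → ψ₁ = 0.754
  ψ₁ = 0.754: g = -0.0028, g' = -1.438 → ψ₁ = 0.752
Converged at ψ₁ = 0.752.
Drum-1 compositions:
  ethanol: x = 0.233, y = 0.801
  n-decane: x = 0.767, y = 0.199
Drum-2 feed = drum-1 liquid: z₂ = (0.2334, 0.7666).
Drum 2:
Rachford–Rice: g(ψ₂) = Σ zᵢ(Kᵢ−1)/(1+ψ₂(Kᵢ−1)) = 0.
Check two-phase: ΣzᵢKᵢ = 2.292 > 1 and Σzᵢ/Kᵢ = 1.307 > 1, so g(0) = 1.292 > 0 and g(1) = -0.307 < 0.
Binary case is linear: z₁(K₁−1)(1+ψ₂(K₂−1)) + z₂(K₂−1)(1+ψ₂(K₁−1)) = 0
⇒ ψ₂ = [z₁(K₁−1)+z₂(K₂−1)] / [−(K₁−1)(K₂−1)] = 1.2924/2.7400 = 0.472
  ethanol: x = 0.055, y = 0.433
  n-decane: x = 0.945, y = 0.567

x_ethanol (drum 2) = 0.055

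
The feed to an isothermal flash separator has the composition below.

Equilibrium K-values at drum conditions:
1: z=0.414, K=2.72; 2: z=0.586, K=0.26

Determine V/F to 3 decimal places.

V/F = 0.219

Rachford–Rice: g(V/F) = Σ zᵢ(Kᵢ−1)/(1+V/F(Kᵢ−1)) = 0.
g(0) = ΣzᵢKᵢ − 1 = 0.278 and g(1) = 1 − Σzᵢ/Kᵢ = -1.406, so a root lies in (0, 1).
Newton iteration, V/F⁰ = 0.5:
  V/F = 0.500: g = -0.3055, g' = -1.163 → V/F = 0.237
  V/F = 0.237: g = -0.0202, g' = -1.090 → V/F = 0.219
Converged at V/F = 0.219.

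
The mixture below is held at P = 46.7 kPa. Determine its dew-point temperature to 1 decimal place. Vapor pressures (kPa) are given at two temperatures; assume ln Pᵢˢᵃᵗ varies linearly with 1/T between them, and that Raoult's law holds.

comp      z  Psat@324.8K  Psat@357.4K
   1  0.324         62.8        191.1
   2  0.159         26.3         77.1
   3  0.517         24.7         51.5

Dew-point temperature: Σzᵢ·P/Pᵢˢᵃᵗ(T) = 1. Interpolate ln Pᵢˢᵃᵗ = aᵢ + bᵢ/T.
  T = 324.8 K: ΣzᵢP/Pᵢˢᵃᵗ = 1.5008
  T = 357.4 K: ΣzᵢP/Pᵢˢᵃᵗ = 0.6443
  T = 341.1 K: ΣzᵢP/Pᵢˢᵃᵗ = 0.9604
  T = 333.0 K: ΣzᵢP/Pᵢˢᵃᵗ = 1.1912
  T = 337.1 K: ΣzᵢP/Pᵢˢᵃᵗ = 1.0665
  T = 339.1 K: ΣzᵢP/Pᵢˢᵃᵗ = 1.0117
  T = 340.1 K: ΣzᵢP/Pᵢˢᵃᵗ = 0.9856
Interpolating between 339.1 K and 340.1 K gives T ≈ 339.5 K.

T = 339.5 K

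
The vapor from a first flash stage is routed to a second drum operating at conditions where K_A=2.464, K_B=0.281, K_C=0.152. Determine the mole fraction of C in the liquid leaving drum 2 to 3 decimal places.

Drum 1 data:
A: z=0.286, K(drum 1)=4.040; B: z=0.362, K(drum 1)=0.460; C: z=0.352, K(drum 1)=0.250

Drum 1:
Iterate (Newton) starting at ψ₁ = 0.5:
  ψ₁ = 0.500: g = -0.3452, g' = -1.121 → ψ₁ = 0.192
  ψ₁ = 0.192: g = 0.0223, g' = -1.455 → ψ₁ = 0.207
  ψ₁ = 0.207: g = 0.0004, g' = -1.406 → ψ₁ = 0.208
Converged at ψ₁ = 0.208.
Drum-1 compositions:
  A: x = 0.175, y = 0.708
  B: x = 0.408, y = 0.188
  C: x = 0.417, y = 0.104
Drum-2 feed = drum-1 vapor: z₂ = (0.7082, 0.1876, 0.1042).
Drum 2:
Newton iteration, ψ₂⁰ = 0.5:
  ψ₂ = 0.500: g = 0.2346, g' = -0.968 → ψ₂ = 0.742
  ψ₂ = 0.742: g = -0.0309, g' = -1.340 → ψ₂ = 0.719
Converged at ψ₂ = 0.719.
  A: x = 0.345, y = 0.850
  B: x = 0.388, y = 0.109
  C: x = 0.267, y = 0.041

x_C (drum 2) = 0.267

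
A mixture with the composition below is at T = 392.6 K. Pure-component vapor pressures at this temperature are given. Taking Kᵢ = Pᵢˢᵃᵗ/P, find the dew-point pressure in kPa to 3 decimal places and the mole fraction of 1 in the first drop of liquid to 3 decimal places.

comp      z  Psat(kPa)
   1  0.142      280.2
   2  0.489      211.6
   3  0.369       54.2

At the dew point ψ → 1, so Σzᵢ/Kᵢ = 1 with Kᵢ = Pᵢˢᵃᵗ/P ⇒ 1/P = Σzᵢ/Pᵢˢᵃᵗ.
1/P = 0.142/280.2 + 0.489/211.6 + 0.369/54.2 = 0.009626 ⇒ P = 103.887 kPa
xᵢ = zᵢP/Pᵢˢᵃᵗ ⇒ x_1 = 0.142·103.887/280.2 = 0.053

Pdew = 103.887 kPa, x_1 = 0.053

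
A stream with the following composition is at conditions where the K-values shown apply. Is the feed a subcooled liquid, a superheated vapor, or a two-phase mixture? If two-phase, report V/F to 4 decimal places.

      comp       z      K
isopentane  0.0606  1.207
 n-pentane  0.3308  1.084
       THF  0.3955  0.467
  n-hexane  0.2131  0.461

ΣzᵢKᵢ = 0.7147; Σzᵢ/Kᵢ = 1.6645.
Since ΣzᵢKᵢ < 1 the mixture is below its bubble point — single liquid phase.

subcooled liquid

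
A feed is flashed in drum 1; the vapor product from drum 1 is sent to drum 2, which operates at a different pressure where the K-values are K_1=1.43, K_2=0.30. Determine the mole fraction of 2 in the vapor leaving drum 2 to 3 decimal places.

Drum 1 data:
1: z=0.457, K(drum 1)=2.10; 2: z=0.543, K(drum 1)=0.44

Drum 1:
Let ψ₁ = V/F and solve Σ zᵢ(Kᵢ−1)/(1+ψ₁(Kᵢ−1)) = 0.
Feasibility: ΣzᵢKᵢ = 1.199, Σzᵢ/Kᵢ = 1.452 — both > 1, two phases present.
Newton iteration, ψ₁⁰ = 0.35:
  ψ₁ = 0.350: g = -0.0152, g' = -0.552 → ψ₁ = 0.322
Converged at ψ₁ = 0.322.
Drum-1 compositions:
  1: x = 0.337, y = 0.708
  2: x = 0.663, y = 0.292
Drum-2 feed = drum-1 vapor: z₂ = (0.7084, 0.2916).
Drum 2:
Newton–Raphson from ψ₂ = 0.66:
  ψ₂ = 0.660: g = -0.1421, g' = -0.573 → ψ₂ = 0.412
  ψ₂ = 0.412: g = -0.0281, g' = -0.377 → ψ₂ = 0.338
  ψ₂ = 0.338: g = -0.0012, g' = -0.345 → ψ₂ = 0.334
Converged at ψ₂ = 0.334.
  1: x = 0.619, y = 0.886
  2: x = 0.381, y = 0.114

y_2 (drum 2) = 0.114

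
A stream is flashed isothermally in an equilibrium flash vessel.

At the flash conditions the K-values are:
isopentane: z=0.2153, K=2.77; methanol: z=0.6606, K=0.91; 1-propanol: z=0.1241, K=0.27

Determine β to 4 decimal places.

β = 0.4923

Iterate (Newton) starting at β = 0.5:
  β = 0.5000: g = -0.00276, g' = -0.3597 → β = 0.4923
Converged at β = 0.4923.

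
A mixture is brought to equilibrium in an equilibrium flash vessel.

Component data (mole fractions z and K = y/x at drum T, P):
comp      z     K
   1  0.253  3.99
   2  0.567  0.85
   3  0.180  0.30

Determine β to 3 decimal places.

β = 0.530

Rachford–Rice: g(β) = Σ zᵢ(Kᵢ−1)/(1+β(Kᵢ−1)) = 0.
Check two-phase: ΣzᵢKᵢ = 1.545 > 1 and Σzᵢ/Kᵢ = 1.330 > 1, so g(0) = 0.545 > 0 and g(1) = -0.330 < 0.
Newton–Raphson from β = 0.5:
  β = 0.500: g = 0.0174, g' = -0.587 → β = 0.530
Converged at β = 0.530.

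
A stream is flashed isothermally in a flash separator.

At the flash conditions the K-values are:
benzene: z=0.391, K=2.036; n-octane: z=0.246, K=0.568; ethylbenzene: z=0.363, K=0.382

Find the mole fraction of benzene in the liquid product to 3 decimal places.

Material balance + equilibrium reduce to Σ zᵢ(Kᵢ−1)/(1+V/F(Kᵢ−1)) = 0.
g(0) = ΣzᵢKᵢ − 1 = 0.074 and g(1) = 1 − Σzᵢ/Kᵢ = -0.575, so a root lies in (0, 1).
Newton–Raphson from V/F = 0.33:
  V/F = 0.330: g = -0.1039, g' = -0.514 → V/F = 0.128
  V/F = 0.128: g = 0.0015, g' = -0.542 → V/F = 0.131
Converged at V/F = 0.131.
Compositions from xᵢ = zᵢ/(1+V/F(Kᵢ−1)), yᵢ = Kᵢxᵢ:
  benzene: x = 0.344, y = 0.701
  n-octane: x = 0.261, y = 0.148
  ethylbenzene: x = 0.395, y = 0.151

x_benzene = 0.344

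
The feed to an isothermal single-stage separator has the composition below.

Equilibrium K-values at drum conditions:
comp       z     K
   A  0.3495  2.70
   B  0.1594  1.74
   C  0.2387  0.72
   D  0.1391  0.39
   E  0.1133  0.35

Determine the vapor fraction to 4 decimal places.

ψ = 0.6707

Material balance + equilibrium reduce to Σ zᵢ(Kᵢ−1)/(1+ψ(Kᵢ−1)) = 0.
g(0) = ΣzᵢKᵢ − 1 = 0.4868 and g(1) = 1 − Σzᵢ/Kᵢ = -0.2330, so a root lies in (0, 1).
Newton iteration, ψ⁰ = 0.5:
  ψ = 0.5000: g = 0.09835, g' = -0.5792 → ψ = 0.6698
  ψ = 0.6698: g = 0.00050, g' = -0.5863 → ψ = 0.6707
Converged at ψ = 0.6707.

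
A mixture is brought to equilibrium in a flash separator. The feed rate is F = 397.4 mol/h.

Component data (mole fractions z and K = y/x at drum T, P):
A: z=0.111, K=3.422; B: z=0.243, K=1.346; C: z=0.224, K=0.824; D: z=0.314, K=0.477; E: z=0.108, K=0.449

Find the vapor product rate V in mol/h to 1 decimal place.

V = 54.8 mol/h

Material balance + equilibrium reduce to Σ zᵢ(Kᵢ−1)/(1+β(Kᵢ−1)) = 0.
Feasibility: ΣzᵢKᵢ = 1.090, Σzᵢ/Kᵢ = 1.384 — both > 1, two phases present.
Iterate (Newton) starting at β = 0.59:
  β = 0.590: g = -0.1892, g' = -0.391 → β = 0.106
  β = 0.106: g = 0.0179, g' = -0.580 → β = 0.137
  β = 0.137: g = 0.0006, g' = -0.539 → β = 0.138
Converged at β = 0.138.
Then V = β·F = 0.1379·397.4 = 54.8 mol/h and L = F − V = 342.6 mol/h.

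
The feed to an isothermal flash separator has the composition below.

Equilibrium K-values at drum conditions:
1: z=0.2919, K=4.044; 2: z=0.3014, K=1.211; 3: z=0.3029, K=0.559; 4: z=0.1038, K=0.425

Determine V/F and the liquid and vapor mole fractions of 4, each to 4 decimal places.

V/F = 0.7923, x_4 = 0.1906, y_4 = 0.0810

Material balance + equilibrium reduce to Σ zᵢ(Kᵢ−1)/(1+V/F(Kᵢ−1)) = 0.
Check two-phase: ΣzᵢKᵢ = 1.7589 > 1 and Σzᵢ/Kᵢ = 1.1072 > 1, so g(0) = 0.7589 > 0 and g(1) = -0.1072 < 0.
Newton iteration, V/F⁰ = 0.42:
  V/F = 0.4200: g = 0.20576, g' = -0.6807 → V/F = 0.7223
  V/F = 0.7223: g = 0.03488, g' = -0.5017 → V/F = 0.7918
  V/F = 0.7918: g = 0.00022, g' = -0.4972 → V/F = 0.7923
Converged at V/F = 0.7923.
Compositions from xᵢ = zᵢ/(1+V/F(Kᵢ−1)), yᵢ = Kᵢxᵢ:
  1: x = 0.0856, y = 0.3460
  2: x = 0.2582, y = 0.3127
  3: x = 0.4656, y = 0.2602
  4: x = 0.1906, y = 0.0810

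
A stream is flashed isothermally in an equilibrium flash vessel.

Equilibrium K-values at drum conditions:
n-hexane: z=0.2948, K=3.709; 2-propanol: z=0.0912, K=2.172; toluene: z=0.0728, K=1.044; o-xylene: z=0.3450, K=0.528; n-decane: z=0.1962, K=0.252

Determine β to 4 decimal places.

β = 0.4558

Material balance + equilibrium reduce to Σ zᵢ(Kᵢ−1)/(1+β(Kᵢ−1)) = 0.
g(0) = ΣzᵢKᵢ − 1 = 0.5991 and g(1) = 1 − Σzᵢ/Kᵢ = -0.6232, so a root lies in (0, 1).
Newton iteration, β⁰ = 0.5:
  β = 0.5000: g = -0.03786, g' = -0.8520 → β = 0.4556
  β = 0.4556: g = 0.00023, g' = -0.8641 → β = 0.4558
Converged at β = 0.4558.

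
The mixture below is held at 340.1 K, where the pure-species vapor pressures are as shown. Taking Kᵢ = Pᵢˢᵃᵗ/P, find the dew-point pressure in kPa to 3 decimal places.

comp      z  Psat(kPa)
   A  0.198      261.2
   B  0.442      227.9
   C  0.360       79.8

At the dew point ψ → 1, so Σzᵢ/Kᵢ = 1 with Kᵢ = Pᵢˢᵃᵗ/P ⇒ 1/P = Σzᵢ/Pᵢˢᵃᵗ.
1/P = 0.198/261.2 + 0.442/227.9 + 0.360/79.8 = 0.007209 ⇒ P = 138.720 kPa

Pdew = 138.720 kPa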